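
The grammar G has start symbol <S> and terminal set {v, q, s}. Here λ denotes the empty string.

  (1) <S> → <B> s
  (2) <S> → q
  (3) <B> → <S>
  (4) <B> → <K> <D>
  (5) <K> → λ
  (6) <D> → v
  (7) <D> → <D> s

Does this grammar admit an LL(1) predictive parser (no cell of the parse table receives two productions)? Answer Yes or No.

FIRST(<S>) = {q, v}
FIRST(<B>) = {q, v}
FIRST(<K>) = {λ}
FIRST(<D>) = {v}
FOLLOW(<S>) = {$, s}
FOLLOW(<B>) = {s}
FOLLOW(<K>) = {v}
FOLLOW(<D>) = {s}
Cell M[<B>, v] receives both <B> → <S> and <B> → <K> <D> — the grammar is not LL(1).

No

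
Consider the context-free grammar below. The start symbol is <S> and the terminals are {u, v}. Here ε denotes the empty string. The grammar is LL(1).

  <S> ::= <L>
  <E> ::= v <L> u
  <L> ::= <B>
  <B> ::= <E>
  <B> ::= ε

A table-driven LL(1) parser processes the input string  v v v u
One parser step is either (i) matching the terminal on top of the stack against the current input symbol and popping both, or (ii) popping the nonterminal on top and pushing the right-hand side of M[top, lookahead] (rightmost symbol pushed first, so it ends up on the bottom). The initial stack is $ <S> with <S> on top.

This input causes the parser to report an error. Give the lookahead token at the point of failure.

$

step 1: stack=$ <S>  input=v v v u $  — expand <S> ::= <L>
step 2: stack=$ <L>  input=v v v u $  — expand <L> ::= <B>
step 3: stack=$ <B>  input=v v v u $  — expand <B> ::= <E>
step 4: stack=$ <E>  input=v v v u $  — expand <E> ::= v <L> u
step 5: stack=$ u <L> v  input=v v v u $  — match v
step 6: stack=$ u <L>  input=v v u $  — expand <L> ::= <B>
step 7: stack=$ u <B>  input=v v u $  — expand <B> ::= <E>
step 8: stack=$ u <E>  input=v v u $  — expand <E> ::= v <L> u
step 9: stack=$ u u <L> v  input=v v u $  — match v
step 10: stack=$ u u <L>  input=v u $  — expand <L> ::= <B>
step 11: stack=$ u u <B>  input=v u $  — expand <B> ::= <E>
step 12: stack=$ u u <E>  input=v u $  — expand <E> ::= v <L> u
step 13: stack=$ u u u <L> v  input=v u $  — match v
step 14: stack=$ u u u <L>  input=u $  — expand <L> ::= <B>
step 15: stack=$ u u u <B>  input=u $  — expand <B> ::= ε
step 16: stack=$ u u u  input=u $  — match u
step 17: stack=$ u u  input=$  — error: top is terminal u but lookahead is $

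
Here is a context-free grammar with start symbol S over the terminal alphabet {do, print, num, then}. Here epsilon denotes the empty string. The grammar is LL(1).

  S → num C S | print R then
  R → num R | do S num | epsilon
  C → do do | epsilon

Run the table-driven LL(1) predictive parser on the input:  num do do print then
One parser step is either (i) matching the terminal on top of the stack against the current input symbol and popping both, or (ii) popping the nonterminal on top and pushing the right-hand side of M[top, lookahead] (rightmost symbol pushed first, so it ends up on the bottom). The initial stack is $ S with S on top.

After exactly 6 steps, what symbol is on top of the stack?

print

     Stack      Input                   Action
  1  $ S        num do do print then $  expand S → num C S
  2  $ S C num  num do do print then $  match num
  3  $ S C      do do print then $      expand C → do do
  4  $ S do do  do do print then $      match do
  5  $ S do     do print then $         match do
  6  $ S        print then $            expand S → print R then
Stack after step 6: $ then R print (top = print).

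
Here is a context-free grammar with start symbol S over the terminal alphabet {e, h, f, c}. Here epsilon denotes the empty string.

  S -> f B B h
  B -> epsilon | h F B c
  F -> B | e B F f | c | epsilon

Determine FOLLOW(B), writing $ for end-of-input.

{c, e, f, h}

FIRST(S): from S->f B B h we get {f}. So FIRST(S) = {f}.
FIRST(B): from B->epsilon we get {epsilon}; from B->h F B c we get {h}. So FIRST(B) = {epsilon, h}.
FIRST(F): from F->B we get {epsilon, h}; from F->e B F f we get {e}; from F->c we get {c}; from F->epsilon we get {epsilon}. So FIRST(F) = {epsilon, c, e, h}.
FOLLOW(S) includes $ since S is the start symbol.
FOLLOW(S): S appears on no right-hand side. Thus FOLLOW(S) = {$}.
FOLLOW(F): in B->h F B c, F is followed by B c with FIRST {c, h}; in F->e B F f, F is followed by f with FIRST {f}. Thus FOLLOW(F) = {c, f, h}.
FOLLOW(B): in S->f B B h (occurrence 1), B is followed by B h with FIRST {h}; in S->f B B h (occurrence 2), B is followed by h with FIRST {h}; in B->h F B c, B is followed by c with FIRST {c}; in F->B, the suffix after B is empty, so FOLLOW(B) ⊇ FOLLOW(F) = {c, f, h}; in F->e B F f, B is followed by F f with FIRST {c, e, f, h}. Thus FOLLOW(B) = {c, e, f, h}.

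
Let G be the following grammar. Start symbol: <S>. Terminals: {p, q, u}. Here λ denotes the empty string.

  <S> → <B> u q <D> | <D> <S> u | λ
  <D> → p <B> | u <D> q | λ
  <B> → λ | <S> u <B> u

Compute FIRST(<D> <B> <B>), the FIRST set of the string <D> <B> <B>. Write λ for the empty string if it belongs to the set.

FIRST(<D>) = {λ, p, u}
FIRST(<S>) = {λ, p, u}  (via <B> u q <D>, <D> <S> u)
FIRST(<B>) = {λ, p, u}  (via <S> u <B> u)
FIRST(<D> <B> <B>): take FIRST of each symbol in turn, carrying on past any symbol whose FIRST contains λ; result {λ, p, u}.

{λ, p, u}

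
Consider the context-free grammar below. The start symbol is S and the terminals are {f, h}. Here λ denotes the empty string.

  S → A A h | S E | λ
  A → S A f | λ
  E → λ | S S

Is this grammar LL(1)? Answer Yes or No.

No

FIRST(S) = {λ, f, h}
FIRST(A) = {λ, f, h}
FIRST(E) = {λ, f, h}
FOLLOW(S) = {$, f, h}
FOLLOW(A) = {f, h}
FOLLOW(E) = {$, f, h}
Cell M[A, f] receives both A → S A f and A → λ — the grammar is not LL(1).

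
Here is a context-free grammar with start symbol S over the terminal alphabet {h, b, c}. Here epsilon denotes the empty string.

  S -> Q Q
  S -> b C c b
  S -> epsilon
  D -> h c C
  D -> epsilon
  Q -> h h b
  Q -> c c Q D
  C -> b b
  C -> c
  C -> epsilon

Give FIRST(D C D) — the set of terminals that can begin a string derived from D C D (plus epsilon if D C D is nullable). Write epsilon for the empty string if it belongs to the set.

FIRST(D): from D->h c C we get {h}; from D->epsilon we get {epsilon}. So FIRST(D) = {epsilon, h}.
FIRST(Q): from Q->h h b we get {h}; from Q->c c Q D we get {c}. So FIRST(Q) = {c, h}.
FIRST(C): from C->b b we get {b}; from C->c we get {c}; from C->epsilon we get {epsilon}. So FIRST(C) = {epsilon, b, c}.
FIRST(S): from S->Q Q we get {c, h}; from S->b C c b we get {b}; from S->epsilon we get {epsilon}. So FIRST(S) = {epsilon, b, c, h}.
FIRST(D C D): take FIRST of each symbol in turn, carrying on past any symbol whose FIRST contains epsilon; result {epsilon, b, c, h}.

{epsilon, b, c, h}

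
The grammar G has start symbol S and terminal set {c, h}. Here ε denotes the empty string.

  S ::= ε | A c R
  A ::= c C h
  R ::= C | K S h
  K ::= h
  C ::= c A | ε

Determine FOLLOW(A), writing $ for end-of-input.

FIRST(A): from A::=c C h we get {c}. So FIRST(A) = {c}.
FIRST(K): from K::=h we get {h}. So FIRST(K) = {h}.
FIRST(C): from C::=c A we get {c}; from C::=ε we get {ε}. So FIRST(C) = {ε, c}.
FIRST(S): from S::=ε we get {ε}; from S::=A c R we get {c}. So FIRST(S) = {ε, c}.
FIRST(R): from R::=C we get {ε, c}; from R::=K S h we get {h}. So FIRST(R) = {ε, c, h}.
FOLLOW(S) includes $ since S is the start symbol.
FOLLOW(S): in R::=K S h, S is followed by h with FIRST {h}. Thus FOLLOW(S) = {$, h}.
FOLLOW(R): in S::=A c R, the suffix after R is empty, so FOLLOW(R) ⊇ FOLLOW(S) = {$, h}. Thus FOLLOW(R) = {$, h}.
FOLLOW(K): in R::=K S h, K is followed by S h with FIRST {c, h}. Thus FOLLOW(K) = {c, h}.
FOLLOW(C): in A::=c C h, C is followed by h with FIRST {h}; in R::=C, the suffix after C is empty, so FOLLOW(C) ⊇ FOLLOW(R) = {$, h}. Thus FOLLOW(C) = {$, h}.
FOLLOW(A): in S::=A c R, A is followed by c R with FIRST {c}; in C::=c A, the suffix after A is empty, so FOLLOW(A) ⊇ FOLLOW(C) = {$, h}. Thus FOLLOW(A) = {$, c, h}.

{$, c, h}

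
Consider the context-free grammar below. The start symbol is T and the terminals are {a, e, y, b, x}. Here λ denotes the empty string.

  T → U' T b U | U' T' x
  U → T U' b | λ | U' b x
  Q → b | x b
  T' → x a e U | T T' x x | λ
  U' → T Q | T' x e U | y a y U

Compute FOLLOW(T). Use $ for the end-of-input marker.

{$, b, x, y}

FIRST(Q) = {b, x}
FIRST(T) = {x, y}  (via U' T b U, U' T' x)
FIRST(T') = {λ, x, y}  (via T T' x x)
FIRST(U') = {x, y}  (via T Q, T' x e U)
FIRST(U) = {λ, x, y}  (via T U' b, U' b x)
FOLLOW(T) includes $ since T is the start symbol.
FOLLOW(T): in T→U' T b U, T is followed by b U with FIRST {b}; in U→T U' b, T is followed by U' b with FIRST {x, y}; in T'→T T' x x, T is followed by T' x x with FIRST {x, y}; in U'→T Q, T is followed by Q with FIRST {b, x}. Thus FOLLOW(T) = {$, b, x, y}.
FOLLOW(T'): in T→U' T' x, T' is followed by x with FIRST {x}; in T'→T T' x x, T' is followed by x x with FIRST {x}; in U'→T' x e U, T' is followed by x e U with FIRST {x}. Thus FOLLOW(T') = {x}.
FOLLOW(U'): in T→U' T b U, U' is followed by T b U with FIRST {x, y}; in T→U' T' x, U' is followed by T' x with FIRST {x, y}; in U→T U' b, U' is followed by b with FIRST {b}; in U→U' b x, U' is followed by b x with FIRST {b}. Thus FOLLOW(U') = {b, x, y}.
FOLLOW(U): in T→U' T b U, the suffix after U is empty, so FOLLOW(U) ⊇ FOLLOW(T) = {$, b, x, y}; in T'→x a e U, the suffix after U is empty, so FOLLOW(U) ⊇ FOLLOW(T') = {x}; in U'→T' x e U, the suffix after U is empty, so FOLLOW(U) ⊇ FOLLOW(U') = {b, x, y}; in U'→y a y U, the suffix after U is empty, so FOLLOW(U) ⊇ FOLLOW(U') = {b, x, y}. Thus FOLLOW(U) = {$, b, x, y}.
FOLLOW(Q): in U'→T Q, the suffix after Q is empty, so FOLLOW(Q) ⊇ FOLLOW(U') = {b, x, y}. Thus FOLLOW(Q) = {b, x, y}.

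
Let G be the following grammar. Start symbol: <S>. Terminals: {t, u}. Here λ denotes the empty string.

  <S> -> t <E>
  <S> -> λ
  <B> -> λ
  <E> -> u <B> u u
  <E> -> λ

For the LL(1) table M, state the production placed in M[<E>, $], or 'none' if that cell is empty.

FIRST(<S>): from <S>->t <E> we get {t}; from <S>->λ we get {λ}. So FIRST(<S>) = {λ, t}.
FIRST(<B>): from <B>->λ we get {λ}. So FIRST(<B>) = {λ}.
FIRST(<E>): from <E>->u <B> u u we get {u}; from <E>->λ we get {λ}. So FIRST(<E>) = {λ, u}.
FOLLOW(<S>) includes $ since <S> is the start symbol.
FOLLOW(<S>): <S> appears on no right-hand side. Thus FOLLOW(<S>) = {$}.
FOLLOW(<E>): in <S>->t <E>, the suffix after <E> is empty, so FOLLOW(<E>) ⊇ FOLLOW(<S>) = {$}. Thus FOLLOW(<E>) = {$}.
For <E> -> u <B> u u: FIRST(u <B> u u) = {u}, so it goes in M[<E>, t] for t ∈ {u}.
For <E> -> λ: FIRST(λ) = {λ}, so it goes in M[<E>, t] for t ∈ {}; since λ ∈ FIRST, also for every t ∈ FOLLOW(<E>) = {$}.

<E> -> λ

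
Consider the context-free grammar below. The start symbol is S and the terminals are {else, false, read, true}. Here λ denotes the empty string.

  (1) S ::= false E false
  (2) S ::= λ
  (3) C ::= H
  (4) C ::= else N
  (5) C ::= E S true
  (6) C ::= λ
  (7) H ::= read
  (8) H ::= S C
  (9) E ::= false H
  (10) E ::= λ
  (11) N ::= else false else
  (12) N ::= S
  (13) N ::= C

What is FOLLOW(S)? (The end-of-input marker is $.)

FIRST(S): from S::=false E false we get {false}; from S::=λ we get {λ}. So FIRST(S) = {λ, false}.
FIRST(E): from E::=false H we get {false}; from E::=λ we get {λ}. So FIRST(E) = {λ, false}.
FIRST(C): from C::=H we get {λ, else, false, read, true}; from C::=else N we get {else}; from C::=E S true we get {false, true}; from C::=λ we get {λ}. So FIRST(C) = {λ, else, false, read, true}.
FIRST(H): from H::=read we get {read}; from H::=S C we get {λ, else, false, read, true}. So FIRST(H) = {λ, else, false, read, true}.
FIRST(N): from N::=else false else we get {else}; from N::=S we get {λ, false}; from N::=C we get {λ, else, false, read, true}. So FIRST(N) = {λ, else, false, read, true}.
FOLLOW(S) includes $ since S is the start symbol.
FOLLOW(E): in S::=false E false, E is followed by false with FIRST {false}; in C::=E S true, E is followed by S true with FIRST {false, true}. Thus FOLLOW(E) = {false, true}.
FOLLOW(S): in C::=E S true, S is followed by true with FIRST {true}; in H::=S C, S is followed by C with FIRST {λ, else, false, read, true}; in H::=S C, the suffix after S is nullable, so FOLLOW(S) ⊇ FOLLOW(H) = {false, true}; in N::=S, the suffix after S is empty, so FOLLOW(S) ⊇ FOLLOW(N) = {false, true}. Thus FOLLOW(S) = {$, else, false, read, true}.
FOLLOW(C): in H::=S C, the suffix after C is empty, so FOLLOW(C) ⊇ FOLLOW(H) = {false, true}; in N::=C, the suffix after C is empty, so FOLLOW(C) ⊇ FOLLOW(N) = {false, true}. Thus FOLLOW(C) = {false, true}.
FOLLOW(H): in C::=H, the suffix after H is empty, so FOLLOW(H) ⊇ FOLLOW(C) = {false, true}; in E::=false H, the suffix after H is empty, so FOLLOW(H) ⊇ FOLLOW(E) = {false, true}. Thus FOLLOW(H) = {false, true}.
FOLLOW(N): in C::=else N, the suffix after N is empty, so FOLLOW(N) ⊇ FOLLOW(C) = {false, true}. Thus FOLLOW(N) = {false, true}.

{$, else, false, read, true}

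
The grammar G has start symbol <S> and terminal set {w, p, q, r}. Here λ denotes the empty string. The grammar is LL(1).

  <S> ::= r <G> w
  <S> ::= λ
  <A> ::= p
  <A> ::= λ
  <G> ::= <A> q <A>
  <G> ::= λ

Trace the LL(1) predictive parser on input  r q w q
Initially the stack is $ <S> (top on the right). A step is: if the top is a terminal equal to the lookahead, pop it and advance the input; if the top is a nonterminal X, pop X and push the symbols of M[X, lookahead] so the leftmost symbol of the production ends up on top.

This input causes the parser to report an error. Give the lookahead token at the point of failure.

     Stack          Input      Action
  1  $ <S>          r q w q $  expand <S> ::= r <G> w
  2  $ w <G> r      r q w q $  match r
  3  $ w <G>        q w q $    expand <G> ::= <A> q <A>
  4  $ w <A> q <A>  q w q $    expand <A> ::= λ
  5  $ w <A> q      q w q $    match q
  6  $ w <A>        w q $      expand <A> ::= λ
  7  $ w            w q $      match w
  8  $              q $        error: stack empty but input remains

q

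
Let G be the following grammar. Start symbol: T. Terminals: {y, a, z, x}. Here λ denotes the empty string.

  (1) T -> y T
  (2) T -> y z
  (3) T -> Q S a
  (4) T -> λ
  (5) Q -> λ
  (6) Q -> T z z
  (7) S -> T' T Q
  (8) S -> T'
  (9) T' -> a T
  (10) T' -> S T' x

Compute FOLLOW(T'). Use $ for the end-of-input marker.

{a, x, y, z}

FIRST(T) = {λ, a, y, z}  (via Q S a)
FIRST(Q) = {λ, a, y, z}  (via T z z)
FIRST(S) = {a}  (via T' T Q, T')
FIRST(T') = {a}  (via S T' x)
FOLLOW(T) includes $ since T is the start symbol.
FOLLOW(S): in T->Q S a, S is followed by a with FIRST {a}; in T'->S T' x, S is followed by T' x with FIRST {a}. Thus FOLLOW(S) = {a}.
FOLLOW(Q): in T->Q S a, Q is followed by S a with FIRST {a}; in S->T' T Q, the suffix after Q is empty, so FOLLOW(Q) ⊇ FOLLOW(S) = {a}. Thus FOLLOW(Q) = {a}.
FOLLOW(T'): in S->T' T Q, T' is followed by T Q with FIRST {λ, a, y, z}; in S->T' T Q, the suffix after T' is nullable, so FOLLOW(T') ⊇ FOLLOW(S) = {a}; in S->T', the suffix after T' is empty, so FOLLOW(T') ⊇ FOLLOW(S) = {a}; in T'->S T' x, T' is followed by x with FIRST {x}. Thus FOLLOW(T') = {a, x, y, z}.
FOLLOW(T): in T->y T, the suffix after T is empty (adds nothing new); in Q->T z z, T is followed by z z with FIRST {z}; in S->T' T Q, T is followed by Q with FIRST {λ, a, y, z}; in S->T' T Q, the suffix after T is nullable, so FOLLOW(T) ⊇ FOLLOW(S) = {a}; in T'->a T, the suffix after T is empty, so FOLLOW(T) ⊇ FOLLOW(T') = {a, x, y, z}. Thus FOLLOW(T) = {$, a, x, y, z}.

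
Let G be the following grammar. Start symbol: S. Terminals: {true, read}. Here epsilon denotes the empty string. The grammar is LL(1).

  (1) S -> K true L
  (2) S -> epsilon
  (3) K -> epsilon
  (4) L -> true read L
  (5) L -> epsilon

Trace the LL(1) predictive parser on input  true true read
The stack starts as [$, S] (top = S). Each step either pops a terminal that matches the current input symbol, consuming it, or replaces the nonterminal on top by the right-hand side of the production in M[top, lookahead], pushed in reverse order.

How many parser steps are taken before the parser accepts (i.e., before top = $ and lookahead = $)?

7

step 1: stack=$ S  input=true true read $  — expand S -> K true L
step 2: stack=$ L true K  input=true true read $  — expand K -> epsilon
step 3: stack=$ L true  input=true true read $  — match true
step 4: stack=$ L  input=true read $  — expand L -> true read L
step 5: stack=$ L read true  input=true read $  — match true
step 6: stack=$ L read  input=read $  — match read
step 7: stack=$ L  input=$  — expand L -> epsilon
Accept reached after 7 steps.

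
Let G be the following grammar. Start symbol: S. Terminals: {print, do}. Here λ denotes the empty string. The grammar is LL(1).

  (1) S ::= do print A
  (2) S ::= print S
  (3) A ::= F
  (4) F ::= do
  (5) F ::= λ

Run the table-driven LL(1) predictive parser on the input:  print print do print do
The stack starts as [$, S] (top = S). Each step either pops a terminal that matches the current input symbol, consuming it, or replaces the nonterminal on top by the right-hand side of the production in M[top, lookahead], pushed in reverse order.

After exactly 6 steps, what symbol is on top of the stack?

step 1: stack=$ S  input=print print do print do $  — expand S ::= print S
step 2: stack=$ S print  input=print print do print do $  — match print
step 3: stack=$ S  input=print do print do $  — expand S ::= print S
step 4: stack=$ S print  input=print do print do $  — match print
step 5: stack=$ S  input=do print do $  — expand S ::= do print A
step 6: stack=$ A print do  input=do print do $  — match do
Stack after step 6: $ A print (top = print).

print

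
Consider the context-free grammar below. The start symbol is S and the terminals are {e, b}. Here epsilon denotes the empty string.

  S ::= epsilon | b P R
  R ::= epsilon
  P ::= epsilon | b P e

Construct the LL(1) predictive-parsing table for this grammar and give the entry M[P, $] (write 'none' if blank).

FIRST(S) = {epsilon, b}
FIRST(R) = {epsilon}
FIRST(P) = {epsilon, b}
FOLLOW(S) includes $ since S is the start symbol.
FOLLOW(S): S appears on no right-hand side. Thus FOLLOW(S) = {$}.
FOLLOW(P): in S::=b P R, P is followed by R with FIRST {epsilon}; in S::=b P R, the suffix after P is nullable, so FOLLOW(P) ⊇ FOLLOW(S) = {$}; in P::=b P e, P is followed by e with FIRST {e}. Thus FOLLOW(P) = {$, e}.
For P ::= epsilon: FIRST(epsilon) = {epsilon}, so it goes in M[P, t] for t ∈ {}; since epsilon ∈ FIRST, also for every t ∈ FOLLOW(P) = {$, e}.
For P ::= b P e: FIRST(b P e) = {b}, so it goes in M[P, t] for t ∈ {b}.

P ::= epsilon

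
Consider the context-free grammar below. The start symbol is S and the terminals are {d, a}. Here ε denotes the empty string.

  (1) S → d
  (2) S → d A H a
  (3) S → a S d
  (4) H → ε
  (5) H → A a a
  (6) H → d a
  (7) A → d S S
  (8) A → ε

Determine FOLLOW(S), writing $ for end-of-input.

FIRST(S) = {a, d}
FIRST(A) = {ε, d}
FIRST(H) = {ε, a, d}  (via A a a)
FOLLOW(S) includes $ since S is the start symbol.
FOLLOW(H): in S→d A H a, H is followed by a with FIRST {a}. Thus FOLLOW(H) = {a}.
FOLLOW(A): in S→d A H a, A is followed by H a with FIRST {a, d}; in H→A a a, A is followed by a a with FIRST {a}. Thus FOLLOW(A) = {a, d}.
FOLLOW(S): in S→a S d, S is followed by d with FIRST {d}; in A→d S S (occurrence 1), S is followed by S with FIRST {a, d}; in A→d S S (occurrence 2), the suffix after S is empty, so FOLLOW(S) ⊇ FOLLOW(A) = {a, d}. Thus FOLLOW(S) = {$, a, d}.

{$, a, d}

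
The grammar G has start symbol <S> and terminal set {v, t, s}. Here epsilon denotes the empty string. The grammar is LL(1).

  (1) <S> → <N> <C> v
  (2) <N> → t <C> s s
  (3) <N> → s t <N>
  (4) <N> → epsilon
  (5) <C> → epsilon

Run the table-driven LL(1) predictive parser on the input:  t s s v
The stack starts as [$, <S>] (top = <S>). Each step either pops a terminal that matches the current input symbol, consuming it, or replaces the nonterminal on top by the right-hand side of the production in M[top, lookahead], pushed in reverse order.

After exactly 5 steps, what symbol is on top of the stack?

s

     Stack              Input      Action
  1  $ <S>              t s s v $  expand <S> → <N> <C> v
  2  $ v <C> <N>        t s s v $  expand <N> → t <C> s s
  3  $ v <C> s s <C> t  t s s v $  match t
  4  $ v <C> s s <C>    s s v $    expand <C> → epsilon
  5  $ v <C> s s        s s v $    match s
Stack after step 5: $ v <C> s (top = s).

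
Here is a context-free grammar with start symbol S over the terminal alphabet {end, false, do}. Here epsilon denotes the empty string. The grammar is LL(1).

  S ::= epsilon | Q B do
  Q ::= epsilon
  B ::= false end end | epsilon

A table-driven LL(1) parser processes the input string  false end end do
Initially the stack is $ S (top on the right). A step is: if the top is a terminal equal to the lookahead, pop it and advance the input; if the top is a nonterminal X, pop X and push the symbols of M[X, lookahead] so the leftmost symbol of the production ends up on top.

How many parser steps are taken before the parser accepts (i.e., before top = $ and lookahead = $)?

     Stack               Input               Action
  1  $ S                 false end end do $  expand S ::= Q B do
  2  $ do B Q            false end end do $  expand Q ::= epsilon
  3  $ do B              false end end do $  expand B ::= false end end
  4  $ do end end false  false end end do $  match false
  5  $ do end end        end end do $        match end
  6  $ do end            end do $            match end
  7  $ do                do $                match do
Accept reached after 7 steps.

7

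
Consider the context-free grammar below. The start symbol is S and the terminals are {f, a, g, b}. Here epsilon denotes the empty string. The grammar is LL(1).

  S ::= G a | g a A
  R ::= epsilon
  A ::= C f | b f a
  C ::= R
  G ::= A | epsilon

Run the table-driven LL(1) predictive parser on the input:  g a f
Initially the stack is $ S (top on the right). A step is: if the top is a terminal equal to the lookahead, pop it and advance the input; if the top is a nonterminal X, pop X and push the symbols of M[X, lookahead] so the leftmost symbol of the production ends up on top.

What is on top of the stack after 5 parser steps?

step 1: stack=$ S  input=g a f $  — expand S ::= g a A
step 2: stack=$ A a g  input=g a f $  — match g
step 3: stack=$ A a  input=a f $  — match a
step 4: stack=$ A  input=f $  — expand A ::= C f
step 5: stack=$ f C  input=f $  — expand C ::= R
Stack after step 5: $ f R (top = R).

R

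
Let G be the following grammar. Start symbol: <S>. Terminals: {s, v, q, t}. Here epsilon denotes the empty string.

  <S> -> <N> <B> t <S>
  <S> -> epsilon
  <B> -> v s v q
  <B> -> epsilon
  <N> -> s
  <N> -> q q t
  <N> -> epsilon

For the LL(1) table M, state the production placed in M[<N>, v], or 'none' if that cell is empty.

FIRST(<B>) = {epsilon, v}
FIRST(<N>) = {epsilon, q, s}
FIRST(<S>) = {epsilon, q, s, t, v}  (via <N> <B> t <S>)
FOLLOW(<S>) includes $ since <S> is the start symbol.
FOLLOW(<N>): in <S>-><N> <B> t <S>, <N> is followed by <B> t <S> with FIRST {t, v}. Thus FOLLOW(<N>) = {t, v}.
For <N> -> s: FIRST(s) = {s}, so it goes in M[<N>, t] for t ∈ {s}.
For <N> -> q q t: FIRST(q q t) = {q}, so it goes in M[<N>, t] for t ∈ {q}.
For <N> -> epsilon: FIRST(epsilon) = {epsilon}, so it goes in M[<N>, t] for t ∈ {}; since epsilon ∈ FIRST, also for every t ∈ FOLLOW(<N>) = {t, v}.

<N> -> epsilon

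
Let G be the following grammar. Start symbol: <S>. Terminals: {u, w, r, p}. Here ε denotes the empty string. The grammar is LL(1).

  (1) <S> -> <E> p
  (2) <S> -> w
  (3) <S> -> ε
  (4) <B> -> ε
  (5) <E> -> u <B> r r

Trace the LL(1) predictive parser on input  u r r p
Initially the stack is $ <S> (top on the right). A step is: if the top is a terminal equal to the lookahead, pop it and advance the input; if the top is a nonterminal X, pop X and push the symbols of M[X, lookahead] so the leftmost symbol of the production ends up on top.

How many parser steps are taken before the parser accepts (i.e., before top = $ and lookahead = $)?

     Stack          Input      Action
  1  $ <S>          u r r p $  expand <S> -> <E> p
  2  $ p <E>        u r r p $  expand <E> -> u <B> r r
  3  $ p r r <B> u  u r r p $  match u
  4  $ p r r <B>    r r p $    expand <B> -> ε
  5  $ p r r        r r p $    match r
  6  $ p r          r p $      match r
  7  $ p            p $        match p
Accept reached after 7 steps.

7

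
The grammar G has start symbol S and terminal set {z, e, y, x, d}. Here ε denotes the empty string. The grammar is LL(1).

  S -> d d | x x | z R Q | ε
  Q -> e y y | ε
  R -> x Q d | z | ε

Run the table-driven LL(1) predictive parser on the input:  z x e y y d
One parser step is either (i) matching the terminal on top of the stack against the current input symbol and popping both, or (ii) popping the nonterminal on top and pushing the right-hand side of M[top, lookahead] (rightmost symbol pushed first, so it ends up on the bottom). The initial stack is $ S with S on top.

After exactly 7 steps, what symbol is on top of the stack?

y

     Stack        Input          Action
  1  $ S          z x e y y d $  expand S -> z R Q
  2  $ Q R z      z x e y y d $  match z
  3  $ Q R        x e y y d $    expand R -> x Q d
  4  $ Q d Q x    x e y y d $    match x
  5  $ Q d Q      e y y d $      expand Q -> e y y
  6  $ Q d y y e  e y y d $      match e
  7  $ Q d y y    y y d $        match y
Stack after step 7: $ Q d y (top = y).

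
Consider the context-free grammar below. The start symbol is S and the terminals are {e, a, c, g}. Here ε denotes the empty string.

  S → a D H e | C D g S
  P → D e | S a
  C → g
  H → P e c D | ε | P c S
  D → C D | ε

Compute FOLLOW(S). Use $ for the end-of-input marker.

{$, a, e}

FIRST(C) = {g}
FIRST(S) = {a, g}  (via C D g S)
FIRST(D) = {ε, g}  (via C D)
FIRST(P) = {a, e, g}  (via D e, S a)
FIRST(H) = {ε, a, e, g}  (via P e c D, P c S)
FOLLOW(S) includes $ since S is the start symbol.
FOLLOW(P): in H→P e c D, P is followed by e c D with FIRST {e}; in H→P c S, P is followed by c S with FIRST {c}. Thus FOLLOW(P) = {c, e}.
FOLLOW(H): in S→a D H e, H is followed by e with FIRST {e}. Thus FOLLOW(H) = {e}.
FOLLOW(S): in S→C D g S, the suffix after S is empty (adds nothing new); in P→S a, S is followed by a with FIRST {a}; in H→P c S, the suffix after S is empty, so FOLLOW(S) ⊇ FOLLOW(H) = {e}. Thus FOLLOW(S) = {$, a, e}.
FOLLOW(D): in S→a D H e, D is followed by H e with FIRST {a, e, g}; in S→C D g S, D is followed by g S with FIRST {g}; in P→D e, D is followed by e with FIRST {e}; in H→P e c D, the suffix after D is empty, so FOLLOW(D) ⊇ FOLLOW(H) = {e}; in D→C D, the suffix after D is empty (adds nothing new). Thus FOLLOW(D) = {a, e, g}.
FOLLOW(C): in S→C D g S, C is followed by D g S with FIRST {g}; in D→C D, C is followed by D with FIRST {ε, g}; in D→C D, the suffix after C is nullable, so FOLLOW(C) ⊇ FOLLOW(D) = {a, e, g}. Thus FOLLOW(C) = {a, e, g}.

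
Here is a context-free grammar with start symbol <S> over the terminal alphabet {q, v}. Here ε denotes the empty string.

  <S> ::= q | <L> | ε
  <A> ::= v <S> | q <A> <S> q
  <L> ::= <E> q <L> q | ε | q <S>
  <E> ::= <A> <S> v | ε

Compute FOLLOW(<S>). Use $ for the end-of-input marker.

FIRST(<A>): from <A>::=v <S> we get {v}; from <A>::=q <A> <S> q we get {q}. So FIRST(<A>) = {q, v}.
FIRST(<E>): from <E>::=<A> <S> v we get {q, v}; from <E>::=ε we get {ε}. So FIRST(<E>) = {ε, q, v}.
FIRST(<L>): from <L>::=<E> q <L> q we get {q, v}; from <L>::=ε we get {ε}; from <L>::=q <S> we get {q}. So FIRST(<L>) = {ε, q, v}.
FIRST(<S>): from <S>::=q we get {q}; from <S>::=<L> we get {ε, q, v}; from <S>::=ε we get {ε}. So FIRST(<S>) = {ε, q, v}.
FOLLOW(<S>) includes $ since <S> is the start symbol.
FOLLOW(<A>): in <A>::=q <A> <S> q, <A> is followed by <S> q with FIRST {q, v}; in <E>::=<A> <S> v, <A> is followed by <S> v with FIRST {q, v}. Thus FOLLOW(<A>) = {q, v}.
FOLLOW(<E>): in <L>::=<E> q <L> q, <E> is followed by q <L> q with FIRST {q}. Thus FOLLOW(<E>) = {q}.
FOLLOW(<S>): in <A>::=v <S>, the suffix after <S> is empty, so FOLLOW(<S>) ⊇ FOLLOW(<A>) = {q, v}; in <A>::=q <A> <S> q, <S> is followed by q with FIRST {q}; in <L>::=q <S>, the suffix after <S> is empty, so FOLLOW(<S>) ⊇ FOLLOW(<L>) = {$, q, v}; in <E>::=<A> <S> v, <S> is followed by v with FIRST {v}. Thus FOLLOW(<S>) = {$, q, v}.
FOLLOW(<L>): in <S>::=<L>, the suffix after <L> is empty, so FOLLOW(<L>) ⊇ FOLLOW(<S>) = {$, q, v}; in <L>::=<E> q <L> q, <L> is followed by q with FIRST {q}. Thus FOLLOW(<L>) = {$, q, v}.

{$, q, v}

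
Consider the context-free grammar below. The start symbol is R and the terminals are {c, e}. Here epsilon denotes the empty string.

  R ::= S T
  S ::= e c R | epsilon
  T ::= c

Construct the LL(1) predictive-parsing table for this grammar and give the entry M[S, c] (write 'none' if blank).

S ::= epsilon

FIRST(S) = {epsilon, e}
FIRST(T) = {c}
FIRST(R) = {c, e}  (via S T)
FOLLOW(R) includes $ since R is the start symbol.
FOLLOW(S): in R::=S T, S is followed by T with FIRST {c}. Thus FOLLOW(S) = {c}.
For S ::= e c R: FIRST(e c R) = {e}, so it goes in M[S, t] for t ∈ {e}.
For S ::= epsilon: FIRST(epsilon) = {epsilon}, so it goes in M[S, t] for t ∈ {}; since epsilon ∈ FIRST, also for every t ∈ FOLLOW(S) = {c}.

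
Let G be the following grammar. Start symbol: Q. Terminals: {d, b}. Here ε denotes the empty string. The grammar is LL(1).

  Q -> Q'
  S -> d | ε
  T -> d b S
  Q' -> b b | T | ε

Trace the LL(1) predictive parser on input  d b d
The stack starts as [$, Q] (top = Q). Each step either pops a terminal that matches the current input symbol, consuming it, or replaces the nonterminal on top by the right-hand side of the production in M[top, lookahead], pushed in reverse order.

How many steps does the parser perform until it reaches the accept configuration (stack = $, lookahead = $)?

7

     Stack    Input    Action
  1  $ Q      d b d $  expand Q -> Q'
  2  $ Q'     d b d $  expand Q' -> T
  3  $ T      d b d $  expand T -> d b S
  4  $ S b d  d b d $  match d
  5  $ S b    b d $    match b
  6  $ S      d $      expand S -> d
  7  $ d      d $      match d
Accept reached after 7 steps.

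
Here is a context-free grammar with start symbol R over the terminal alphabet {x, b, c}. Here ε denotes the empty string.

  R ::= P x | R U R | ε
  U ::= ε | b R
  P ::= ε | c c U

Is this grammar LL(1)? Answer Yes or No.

No

FIRST(R) = {ε, b, c, x}
FIRST(U) = {ε, b}
FIRST(P) = {ε, c}
FOLLOW(R) = {$, b, c, x}
FOLLOW(U) = {$, b, c, x}
FOLLOW(P) = {x}
Cell M[R, $] receives both R ::= R U R and R ::= ε — the grammar is not LL(1).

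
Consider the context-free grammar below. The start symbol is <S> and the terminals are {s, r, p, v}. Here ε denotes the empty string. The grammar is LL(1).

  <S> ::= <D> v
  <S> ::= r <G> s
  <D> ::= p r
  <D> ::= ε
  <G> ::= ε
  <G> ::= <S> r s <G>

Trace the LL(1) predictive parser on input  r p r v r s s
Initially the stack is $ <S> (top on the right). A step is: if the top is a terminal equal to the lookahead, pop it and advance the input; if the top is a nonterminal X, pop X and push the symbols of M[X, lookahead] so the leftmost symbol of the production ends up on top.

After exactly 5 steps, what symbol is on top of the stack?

     Stack              Input            Action
  1  $ <S>              r p r v r s s $  expand <S> ::= r <G> s
  2  $ s <G> r          r p r v r s s $  match r
  3  $ s <G>            p r v r s s $    expand <G> ::= <S> r s <G>
  4  $ s <G> s r <S>    p r v r s s $    expand <S> ::= <D> v
  5  $ s <G> s r v <D>  p r v r s s $    expand <D> ::= p r
Stack after step 5: $ s <G> s r v r p (top = p).

p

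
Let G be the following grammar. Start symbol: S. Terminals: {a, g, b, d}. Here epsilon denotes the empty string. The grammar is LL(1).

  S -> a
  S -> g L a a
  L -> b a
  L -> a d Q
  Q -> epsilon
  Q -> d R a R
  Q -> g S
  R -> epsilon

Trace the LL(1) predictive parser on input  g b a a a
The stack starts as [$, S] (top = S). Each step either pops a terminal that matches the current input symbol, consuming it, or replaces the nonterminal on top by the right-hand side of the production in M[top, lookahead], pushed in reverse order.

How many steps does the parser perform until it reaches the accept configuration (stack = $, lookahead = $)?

7

     Stack      Input        Action
  1  $ S        g b a a a $  expand S -> g L a a
  2  $ a a L g  g b a a a $  match g
  3  $ a a L    b a a a $    expand L -> b a
  4  $ a a a b  b a a a $    match b
  5  $ a a a    a a a $      match a
  6  $ a a      a a $        match a
  7  $ a        a $          match a
Accept reached after 7 steps.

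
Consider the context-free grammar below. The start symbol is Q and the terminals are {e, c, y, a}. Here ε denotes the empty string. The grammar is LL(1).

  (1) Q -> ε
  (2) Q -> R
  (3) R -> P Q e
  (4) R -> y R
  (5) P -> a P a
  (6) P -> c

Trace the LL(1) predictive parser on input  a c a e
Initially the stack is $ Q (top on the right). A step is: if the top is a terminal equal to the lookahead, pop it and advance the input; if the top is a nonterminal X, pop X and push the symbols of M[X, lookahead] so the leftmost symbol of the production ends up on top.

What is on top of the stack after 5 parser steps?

     Stack        Input      Action
  1  $ Q          a c a e $  expand Q -> R
  2  $ R          a c a e $  expand R -> P Q e
  3  $ e Q P      a c a e $  expand P -> a P a
  4  $ e Q a P a  a c a e $  match a
  5  $ e Q a P    c a e $    expand P -> c
Stack after step 5: $ e Q a c (top = c).

c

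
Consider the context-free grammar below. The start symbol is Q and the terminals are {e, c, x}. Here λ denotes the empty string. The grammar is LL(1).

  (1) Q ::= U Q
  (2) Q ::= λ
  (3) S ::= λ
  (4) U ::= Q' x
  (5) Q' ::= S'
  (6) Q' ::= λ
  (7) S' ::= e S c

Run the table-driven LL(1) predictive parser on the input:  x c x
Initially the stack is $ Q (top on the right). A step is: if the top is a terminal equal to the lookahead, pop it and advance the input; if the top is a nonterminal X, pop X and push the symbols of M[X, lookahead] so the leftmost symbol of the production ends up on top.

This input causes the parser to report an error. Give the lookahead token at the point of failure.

c

step 1: stack=$ Q  input=x c x $  — expand Q ::= U Q
step 2: stack=$ Q U  input=x c x $  — expand U ::= Q' x
step 3: stack=$ Q x Q'  input=x c x $  — expand Q' ::= λ
step 4: stack=$ Q x  input=x c x $  — match x
step 5: stack=$ Q  input=c x $  — error: M[Q, c] is empty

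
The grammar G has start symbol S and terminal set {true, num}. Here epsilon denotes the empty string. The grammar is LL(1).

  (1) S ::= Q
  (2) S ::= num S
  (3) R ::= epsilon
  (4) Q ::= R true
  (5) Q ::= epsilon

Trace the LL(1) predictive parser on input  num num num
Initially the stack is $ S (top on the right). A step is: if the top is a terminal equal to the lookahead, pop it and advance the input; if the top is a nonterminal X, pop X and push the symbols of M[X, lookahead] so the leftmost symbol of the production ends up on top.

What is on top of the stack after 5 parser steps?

     Stack    Input          Action
  1  $ S      num num num $  expand S ::= num S
  2  $ S num  num num num $  match num
  3  $ S      num num $      expand S ::= num S
  4  $ S num  num num $      match num
  5  $ S      num $          expand S ::= num S
Stack after step 5: $ S num (top = num).

num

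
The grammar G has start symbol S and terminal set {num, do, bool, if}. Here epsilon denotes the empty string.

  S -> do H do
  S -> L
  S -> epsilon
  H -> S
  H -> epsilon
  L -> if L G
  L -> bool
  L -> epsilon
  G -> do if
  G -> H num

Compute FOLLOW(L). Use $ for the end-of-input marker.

FIRST(L) = {epsilon, bool, if}
FIRST(S) = {epsilon, bool, do, if}  (via L)
FIRST(H) = {epsilon, bool, do, if}  (via S)
FIRST(G) = {bool, do, if, num}  (via H num)
FOLLOW(S) includes $ since S is the start symbol.
FOLLOW(H): in S->do H do, H is followed by do with FIRST {do}; in G->H num, H is followed by num with FIRST {num}. Thus FOLLOW(H) = {do, num}.
FOLLOW(S): in H->S, the suffix after S is empty, so FOLLOW(S) ⊇ FOLLOW(H) = {do, num}. Thus FOLLOW(S) = {$, do, num}.
FOLLOW(L): in S->L, the suffix after L is empty, so FOLLOW(L) ⊇ FOLLOW(S) = {$, do, num}; in L->if L G, L is followed by G with FIRST {bool, do, if, num}. Thus FOLLOW(L) = {$, bool, do, if, num}.
FOLLOW(G): in L->if L G, the suffix after G is empty, so FOLLOW(G) ⊇ FOLLOW(L) = {$, bool, do, if, num}. Thus FOLLOW(G) = {$, bool, do, if, num}.

{$, bool, do, if, num}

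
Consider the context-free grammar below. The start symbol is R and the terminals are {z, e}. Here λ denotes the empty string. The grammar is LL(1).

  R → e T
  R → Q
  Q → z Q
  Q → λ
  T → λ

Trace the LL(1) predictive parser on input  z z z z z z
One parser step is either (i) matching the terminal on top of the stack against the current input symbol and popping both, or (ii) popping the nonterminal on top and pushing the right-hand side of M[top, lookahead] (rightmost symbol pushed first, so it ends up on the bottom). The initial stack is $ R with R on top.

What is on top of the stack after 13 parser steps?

step 1: stack=$ R  input=z z z z z z $  — expand R → Q
step 2: stack=$ Q  input=z z z z z z $  — expand Q → z Q
step 3: stack=$ Q z  input=z z z z z z $  — match z
step 4: stack=$ Q  input=z z z z z $  — expand Q → z Q
step 5: stack=$ Q z  input=z z z z z $  — match z
step 6: stack=$ Q  input=z z z z $  — expand Q → z Q
step 7: stack=$ Q z  input=z z z z $  — match z
step 8: stack=$ Q  input=z z z $  — expand Q → z Q
step 9: stack=$ Q z  input=z z z $  — match z
step 10: stack=$ Q  input=z z $  — expand Q → z Q
step 11: stack=$ Q z  input=z z $  — match z
step 12: stack=$ Q  input=z $  — expand Q → z Q
step 13: stack=$ Q z  input=z $  — match z
Stack after step 13: $ Q (top = Q).

Q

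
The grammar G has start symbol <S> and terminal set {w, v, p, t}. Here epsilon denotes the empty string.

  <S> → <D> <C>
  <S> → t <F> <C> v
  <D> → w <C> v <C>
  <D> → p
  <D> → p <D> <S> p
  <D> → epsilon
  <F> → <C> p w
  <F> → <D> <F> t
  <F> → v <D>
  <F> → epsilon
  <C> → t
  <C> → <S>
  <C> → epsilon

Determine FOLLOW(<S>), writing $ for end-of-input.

FIRST(<D>): from <D>→w <C> v <C> we get {w}; from <D>→p we get {p}; from <D>→p <D> <S> p we get {p}; from <D>→epsilon we get {epsilon}. So FIRST(<D>) = {epsilon, p, w}.
FIRST(<S>): from <S>→<D> <C> we get {epsilon, p, t, w}; from <S>→t <F> <C> v we get {t}. So FIRST(<S>) = {epsilon, p, t, w}.
FIRST(<C>): from <C>→t we get {t}; from <C>→<S> we get {epsilon, p, t, w}; from <C>→epsilon we get {epsilon}. So FIRST(<C>) = {epsilon, p, t, w}.
FIRST(<F>): from <F>→<C> p w we get {p, t, w}; from <F>→<D> <F> t we get {p, t, v, w}; from <F>→v <D> we get {v}; from <F>→epsilon we get {epsilon}. So FIRST(<F>) = {epsilon, p, t, v, w}.
FOLLOW(<S>) includes $ since <S> is the start symbol.
FOLLOW(<F>): in <S>→t <F> <C> v, <F> is followed by <C> v with FIRST {p, t, v, w}; in <F>→<D> <F> t, <F> is followed by t with FIRST {t}. Thus FOLLOW(<F>) = {p, t, v, w}.
FOLLOW(<S>): in <D>→p <D> <S> p, <S> is followed by p with FIRST {p}; in <C>→<S>, the suffix after <S> is empty, so FOLLOW(<S>) ⊇ FOLLOW(<C>) = {$, p, t, v, w}. Thus FOLLOW(<S>) = {$, p, t, v, w}.
FOLLOW(<D>): in <S>→<D> <C>, <D> is followed by <C> with FIRST {epsilon, p, t, w}; in <S>→<D> <C>, the suffix after <D> is nullable, so FOLLOW(<D>) ⊇ FOLLOW(<S>) = {$, p, t, v, w}; in <D>→p <D> <S> p, <D> is followed by <S> p with FIRST {p, t, w}; in <F>→<D> <F> t, <D> is followed by <F> t with FIRST {p, t, v, w}; in <F>→v <D>, the suffix after <D> is empty, so FOLLOW(<D>) ⊇ FOLLOW(<F>) = {p, t, v, w}. Thus FOLLOW(<D>) = {$, p, t, v, w}.
FOLLOW(<C>): in <S>→<D> <C>, the suffix after <C> is empty, so FOLLOW(<C>) ⊇ FOLLOW(<S>) = {$, p, t, v, w}; in <S>→t <F> <C> v, <C> is followed by v with FIRST {v}; in <D>→w <C> v <C> (occurrence 1), <C> is followed by v <C> with FIRST {v}; in <D>→w <C> v <C> (occurrence 2), the suffix after <C> is empty, so FOLLOW(<C>) ⊇ FOLLOW(<D>) = {$, p, t, v, w}; in <F>→<C> p w, <C> is followed by p w with FIRST {p}. Thus FOLLOW(<C>) = {$, p, t, v, w}.

{$, p, t, v, w}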